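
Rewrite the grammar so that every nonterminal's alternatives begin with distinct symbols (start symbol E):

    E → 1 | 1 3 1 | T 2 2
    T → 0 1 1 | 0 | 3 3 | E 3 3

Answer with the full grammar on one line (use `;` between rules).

E → T 2 2 | 1 E'; T → 3 3 | E 3 3 | 0 T'; E' → epsilon | 3 1; T' → 1 1 | epsilon

E has alternatives sharing prefix '1': factor to E → 1 E' with E' → ε | 3 1.
T has alternatives sharing prefix '0': factor to T → 0 T' with T' → 1 1 | ε.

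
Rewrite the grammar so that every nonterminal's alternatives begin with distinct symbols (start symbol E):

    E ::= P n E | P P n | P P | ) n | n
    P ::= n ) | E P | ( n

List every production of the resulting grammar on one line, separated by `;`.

E has alternatives sharing prefix 'P': factor to E → P E' with E' → n E | P n | P.
E' has alternatives sharing prefix 'P': factor to E' → P E'' with E'' → n | ε.

E ::= ) n | n | P E'; P ::= n ) | E P | ( n; E' ::= n E | P E''; E'' ::= n | epsilon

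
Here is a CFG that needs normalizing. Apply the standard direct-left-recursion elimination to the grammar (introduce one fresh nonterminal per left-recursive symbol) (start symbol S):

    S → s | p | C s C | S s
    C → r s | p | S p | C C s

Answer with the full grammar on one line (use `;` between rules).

S → s S' | p S' | C s C S'; C → r s C' | p C' | S p C'; S' → s S' | ε; C' → C s C' | ε

Left recursion appears on S, C.
For S: α = {s}, β = {s, p, C s C}. Rewrite as S → β S' and S' → α S' | ε.
For C: α = {C s}, β = {r s, p, S p}. Rewrite as C → β C' and C' → α C' | ε.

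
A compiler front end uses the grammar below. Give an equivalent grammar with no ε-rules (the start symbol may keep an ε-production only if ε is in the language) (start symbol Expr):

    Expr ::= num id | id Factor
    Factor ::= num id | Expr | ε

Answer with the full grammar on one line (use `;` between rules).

Expr ::= num id | id Factor | id; Factor ::= num id | Expr

Nullable set = {Factor}.
ε ∉ L(G), so no ε-production is kept.
Add the nullable-subset variants: Expr → id Factor gives id Factor | id.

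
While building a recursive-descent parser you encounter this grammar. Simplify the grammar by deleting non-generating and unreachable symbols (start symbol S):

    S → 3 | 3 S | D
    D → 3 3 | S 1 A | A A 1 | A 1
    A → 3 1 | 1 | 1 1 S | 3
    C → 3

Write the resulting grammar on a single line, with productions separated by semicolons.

S → 3 | 3 S | D; D → 3 3 | S 1 A | A A 1 | A 1; A → 3 1 | 1 | 1 1 S | 3

Generating nonterminals: {A, C, D, S}.
Reachable from S after that: {A, D, S}.
Removed useless symbols: {C} and every production mentioning them.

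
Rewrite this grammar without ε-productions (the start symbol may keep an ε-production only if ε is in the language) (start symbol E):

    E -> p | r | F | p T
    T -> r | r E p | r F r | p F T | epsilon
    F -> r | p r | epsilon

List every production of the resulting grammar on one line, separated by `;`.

E -> p | r | F | p T | ε; T -> r | r E p | r p | r F r | r r | p F T | p F | p T | p; F -> r | p r

Nullable nonterminals: {E, F, T}.
ε ∈ L(G) since E is nullable, so keep E → ε.
Expand every rule over subsets of its nullable positions: T → r E p gives r E p | r p. T → r F r gives r F r | r r. T → p F T gives p F T | p F | p T | p.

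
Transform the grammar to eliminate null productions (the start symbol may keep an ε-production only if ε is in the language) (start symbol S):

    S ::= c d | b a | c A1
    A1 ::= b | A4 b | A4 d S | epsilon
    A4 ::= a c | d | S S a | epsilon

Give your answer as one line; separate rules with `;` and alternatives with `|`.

S ::= c d | b a | c A1 | c; A1 ::= b | A4 b | A4 d S | d S; A4 ::= a c | d | S S a

Nullable set = {A1, A4}.
ε ∉ L(G), so no ε-production is kept.
Add the nullable-subset variants: S → c A1 gives c A1 | c. A1 → A4 d S gives A4 d S | d S.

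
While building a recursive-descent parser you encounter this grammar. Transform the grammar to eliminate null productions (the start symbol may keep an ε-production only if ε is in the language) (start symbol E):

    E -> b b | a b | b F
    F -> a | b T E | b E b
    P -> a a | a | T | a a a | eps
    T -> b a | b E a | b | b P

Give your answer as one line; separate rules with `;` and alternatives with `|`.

Nullable nonterminals: {P}.
ε ∉ L(G), so no ε-production is kept.

E -> b b | a b | b F; F -> a | b T E | b E b; P -> a a | a | T | a a a; T -> b a | b E a | b | b P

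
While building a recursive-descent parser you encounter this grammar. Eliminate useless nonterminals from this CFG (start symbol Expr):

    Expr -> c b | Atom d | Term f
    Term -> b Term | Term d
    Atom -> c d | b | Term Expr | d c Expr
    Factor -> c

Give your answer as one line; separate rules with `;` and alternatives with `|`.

Expr -> c b | Atom d; Atom -> c d | b | d c Expr

Generating nonterminals: {Atom, Expr, Factor}.
Reachable from Expr after that: {Atom, Expr}.
Removed useless symbols: {Factor, Term} and every production mentioning them.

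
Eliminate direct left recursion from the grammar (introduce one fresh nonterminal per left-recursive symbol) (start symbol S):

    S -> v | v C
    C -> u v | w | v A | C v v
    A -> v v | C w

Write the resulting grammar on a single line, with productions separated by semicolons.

Left recursion appears on C.
For C: α = {v v}, β = {u v, w, v A}. Rewrite as C → β C' and C' → α C' | ε.

S -> v | v C; C -> u v C' | w C' | v A C'; A -> v v | C w; C' -> v v C' | eps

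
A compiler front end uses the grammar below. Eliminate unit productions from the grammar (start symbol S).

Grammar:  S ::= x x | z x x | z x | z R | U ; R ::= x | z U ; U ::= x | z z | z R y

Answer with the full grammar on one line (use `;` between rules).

S ::= x | z z | z R y | x x | z x x | z x | z R; R ::= x | z U; U ::= x | z z | z R y

Unit pairs: S ⇒* {U}.
Replace each nonterminal's rules with the union of the non-unit rules of every nonterminal it unit-derives.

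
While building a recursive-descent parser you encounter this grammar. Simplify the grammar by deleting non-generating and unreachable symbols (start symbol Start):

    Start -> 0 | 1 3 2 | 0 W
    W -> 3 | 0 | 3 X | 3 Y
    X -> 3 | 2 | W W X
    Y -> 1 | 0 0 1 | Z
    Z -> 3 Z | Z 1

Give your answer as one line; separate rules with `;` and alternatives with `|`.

Start -> 0 | 1 3 2 | 0 W; W -> 3 | 0 | 3 X | 3 Y; X -> 3 | 2 | W W X; Y -> 1 | 0 0 1

Generating nonterminals: {Start, W, X, Y}.
Reachable from Start after that: {Start, W, X, Y}.
Removed useless symbols: {Z} and every production mentioning them.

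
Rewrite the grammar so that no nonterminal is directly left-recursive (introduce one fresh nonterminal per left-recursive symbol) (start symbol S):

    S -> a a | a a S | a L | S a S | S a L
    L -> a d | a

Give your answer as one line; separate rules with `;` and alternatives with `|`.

S -> a a S' | a a S S' | a L S'; L -> a d | a; S' -> a S S' | a L S' | ε

S is directly left-recursive.
For S: α = {a S, a L}, β = {a a, a a S, a L}. Rewrite as S → β S' and S' → α S' | ε.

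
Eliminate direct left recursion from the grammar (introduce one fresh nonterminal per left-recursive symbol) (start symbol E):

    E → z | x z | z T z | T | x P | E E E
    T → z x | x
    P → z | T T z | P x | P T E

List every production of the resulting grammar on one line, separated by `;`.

E → z E' | x z E' | z T z E' | T E' | x P E'; T → z x | x; P → z P' | T T z P'; E' → E E E' | ε; P' → x P' | T E P' | ε

Directly left-recursive nonterminals: E, P.
For E: α = {E E}, β = {z, x z, z T z, T, x P}. Rewrite as E → β E' and E' → α E' | ε.
For P: α = {x, T E}, β = {z, T T z}. Rewrite as P → β P' and P' → α P' | ε.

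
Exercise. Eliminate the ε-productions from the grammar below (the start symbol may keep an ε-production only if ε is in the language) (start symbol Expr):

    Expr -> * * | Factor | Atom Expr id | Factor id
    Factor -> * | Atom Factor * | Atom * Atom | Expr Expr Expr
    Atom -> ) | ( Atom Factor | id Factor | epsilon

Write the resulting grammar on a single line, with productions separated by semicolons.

The nullable symbols are {Atom}.
ε ∉ L(G), so no ε-production is kept.
Expand every rule over subsets of its nullable positions: Expr → Atom Expr id gives Atom Expr id | Expr id. Factor → Atom Factor * gives Atom Factor * | Factor *. Factor → Atom * Atom gives Atom * Atom | Atom * | * Atom. Atom → ( Atom Factor gives ( Atom Factor | ( Factor.

Expr -> * * | Factor | Atom Expr id | Expr id | Factor id; Factor -> * | Atom Factor * | Factor * | Atom * Atom | Atom * | * Atom | Expr Expr Expr; Atom -> ) | ( Atom Factor | ( Factor | id Factor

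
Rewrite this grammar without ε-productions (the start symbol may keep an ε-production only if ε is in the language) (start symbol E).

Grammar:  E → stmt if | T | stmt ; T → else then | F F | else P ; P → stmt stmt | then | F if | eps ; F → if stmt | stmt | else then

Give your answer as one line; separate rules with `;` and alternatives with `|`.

Nullable nonterminals: {P}.
ε ∉ L(G), so no ε-production is kept.
Add the nullable-subset variants: T → else P gives else P | else.

E → stmt if | T | stmt; T → else then | F F | else P | else; P → stmt stmt | then | F if; F → if stmt | stmt | else then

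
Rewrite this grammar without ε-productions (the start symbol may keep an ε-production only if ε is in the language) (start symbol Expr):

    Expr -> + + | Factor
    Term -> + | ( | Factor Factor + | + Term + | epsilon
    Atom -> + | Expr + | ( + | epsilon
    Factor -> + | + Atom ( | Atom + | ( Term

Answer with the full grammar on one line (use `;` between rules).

Expr -> + + | Factor; Term -> + | ( | Factor Factor + | + Term + | + +; Atom -> + | Expr + | ( +; Factor -> + | + Atom ( | + ( | Atom + | ( Term | (

Nullable nonterminals: {Atom, Term}.
ε ∉ L(G), so no ε-production is kept.
Add the nullable-subset variants: Term → + Term + gives + Term + | + +. Factor → + Atom ( gives + Atom ( | + (. Factor → ( Term gives ( Term | (.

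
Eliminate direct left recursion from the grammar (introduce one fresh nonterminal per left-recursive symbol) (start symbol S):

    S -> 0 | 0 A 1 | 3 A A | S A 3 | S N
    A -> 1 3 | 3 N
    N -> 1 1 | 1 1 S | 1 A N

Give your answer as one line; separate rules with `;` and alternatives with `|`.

Directly left-recursive nonterminal: S.
For S: α = {A 3, N}, β = {0, 0 A 1, 3 A A}. Rewrite as S → β S' and S' → α S' | ε.

S -> 0 S' | 0 A 1 S' | 3 A A S'; A -> 1 3 | 3 N; N -> 1 1 | 1 1 S | 1 A N; S' -> A 3 S' | N S' | ε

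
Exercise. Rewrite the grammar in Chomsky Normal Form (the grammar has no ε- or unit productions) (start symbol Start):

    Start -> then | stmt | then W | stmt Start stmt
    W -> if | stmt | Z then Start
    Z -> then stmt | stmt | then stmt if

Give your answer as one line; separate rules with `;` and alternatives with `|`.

Introduce a nonterminal for each terminal appearing in a rule of length ≥ 2: X1 → then, X2 → stmt, X3 → if.
Binarize each right-hand side of length ≥ 3 by chaining fresh nonterminals (Y1, Y2, …): affected rules were Start → X2 Start X2; W → Z X1 Start; Z → X1 X2 X3.

Start -> then | stmt | X1 W | X2 Y1; W -> if | stmt | Z Y2; Z -> X1 X2 | stmt | X1 Y3; X1 -> then; X2 -> stmt; X3 -> if; Y1 -> Start X2; Y2 -> X1 Start; Y3 -> X2 X3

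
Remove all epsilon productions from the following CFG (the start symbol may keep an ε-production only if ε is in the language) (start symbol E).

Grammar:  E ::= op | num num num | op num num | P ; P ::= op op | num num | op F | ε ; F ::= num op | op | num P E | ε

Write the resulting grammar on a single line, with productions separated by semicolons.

Nullable nonterminals: {E, F, P}.
ε ∈ L(G) since E is nullable, so keep E → ε.
For each production, add variants omitting each subset of nullable occurrences: P → op F gives op F | op. F → num P E gives num P E | num P | num E | num.

E ::= op | num num num | op num num | P | ε; P ::= op op | num num | op F | op; F ::= num op | op | num P E | num P | num E | num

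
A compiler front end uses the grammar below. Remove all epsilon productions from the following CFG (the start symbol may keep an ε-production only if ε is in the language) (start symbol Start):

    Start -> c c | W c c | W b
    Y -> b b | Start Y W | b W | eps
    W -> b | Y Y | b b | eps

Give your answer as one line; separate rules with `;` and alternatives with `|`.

Nullable set = {W, Y}.
ε ∉ L(G), so no ε-production is kept.
For each production, add variants omitting each subset of nullable occurrences: Start → W b gives W b | b. Y → Start Y W gives Start Y W | Start Y | Start W | Start. Y → b W gives b W | b. W → Y Y gives Y Y | Y.

Start -> c c | W c c | W b | b; Y -> b b | Start Y W | Start Y | Start W | Start | b W | b; W -> b | Y Y | Y | b b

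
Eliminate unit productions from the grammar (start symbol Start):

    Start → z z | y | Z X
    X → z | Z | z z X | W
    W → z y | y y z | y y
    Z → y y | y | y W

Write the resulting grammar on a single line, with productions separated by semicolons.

Unit pairs: X ⇒* {W, Z}.
For each unit pair (A, B), copy every non-unit production of B to A, then drop all unit productions.

Start → z z | y | Z X; X → y y | y | y W | z | z z X | z y | y y z; W → z y | y y z | y y; Z → y y | y | y W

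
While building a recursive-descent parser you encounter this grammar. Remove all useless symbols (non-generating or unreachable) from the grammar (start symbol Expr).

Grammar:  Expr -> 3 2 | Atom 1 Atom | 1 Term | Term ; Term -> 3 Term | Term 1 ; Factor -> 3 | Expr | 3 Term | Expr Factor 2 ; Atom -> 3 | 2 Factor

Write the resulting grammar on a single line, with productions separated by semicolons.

Expr -> 3 2 | Atom 1 Atom; Factor -> 3 | Expr | Expr Factor 2; Atom -> 3 | 2 Factor

Generating nonterminals: {Atom, Expr, Factor}.
Reachable from Expr after that: {Atom, Expr, Factor}.
Removed useless symbols: {Term} and every production mentioning them.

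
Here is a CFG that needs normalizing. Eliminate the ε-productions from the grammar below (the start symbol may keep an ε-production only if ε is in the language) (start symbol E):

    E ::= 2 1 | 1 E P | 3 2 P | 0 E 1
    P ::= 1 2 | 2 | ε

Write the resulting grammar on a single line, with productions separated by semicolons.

E ::= 2 1 | 1 E P | 1 E | 3 2 P | 3 2 | 0 E 1; P ::= 1 2 | 2

Nullable set = {P}.
ε ∉ L(G), so no ε-production is kept.
Expand every rule over subsets of its nullable positions: E → 1 E P gives 1 E P | 1 E. E → 3 2 P gives 3 2 P | 3 2.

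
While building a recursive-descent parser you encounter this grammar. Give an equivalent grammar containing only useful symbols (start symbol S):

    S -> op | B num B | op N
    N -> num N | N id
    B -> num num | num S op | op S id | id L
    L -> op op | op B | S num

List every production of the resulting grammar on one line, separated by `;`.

Generating nonterminals: {B, L, S}.
Reachable from S after that: {B, L, S}.
Removed useless symbols: {N} and every production mentioning them.

S -> op | B num B; B -> num num | num S op | op S id | id L; L -> op op | op B | S num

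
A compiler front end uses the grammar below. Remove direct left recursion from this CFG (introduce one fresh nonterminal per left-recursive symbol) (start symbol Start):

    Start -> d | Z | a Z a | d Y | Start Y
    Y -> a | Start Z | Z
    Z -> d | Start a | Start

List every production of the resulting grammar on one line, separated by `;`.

Left recursion appears on Start.
For Start: α = {Y}, β = {d, Z, a Z a, d Y}. Rewrite as Start → β Start1 and Start1 → α Start1 | ε.

Start -> d Start1 | Z Start1 | a Z a Start1 | d Y Start1; Y -> a | Start Z | Z; Z -> d | Start a | Start; Start1 -> Y Start1 | ε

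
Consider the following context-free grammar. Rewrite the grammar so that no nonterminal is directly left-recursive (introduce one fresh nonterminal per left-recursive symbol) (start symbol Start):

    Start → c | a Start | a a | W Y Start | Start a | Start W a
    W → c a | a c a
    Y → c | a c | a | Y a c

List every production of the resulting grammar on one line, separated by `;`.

Start → c Start1 | a Start Start1 | a a Start1 | W Y Start Start1; W → c a | a c a; Y → c Y1 | a c Y1 | a Y1; Start1 → a Start1 | W a Start1 | epsilon; Y1 → a c Y1 | epsilon

Directly left-recursive nonterminals: Start, Y.
For Start: α = {a, W a}, β = {c, a Start, a a, W Y Start}. Rewrite as Start → β Start1 and Start1 → α Start1 | ε.
For Y: α = {a c}, β = {c, a c, a}. Rewrite as Y → β Y1 and Y1 → α Y1 | ε.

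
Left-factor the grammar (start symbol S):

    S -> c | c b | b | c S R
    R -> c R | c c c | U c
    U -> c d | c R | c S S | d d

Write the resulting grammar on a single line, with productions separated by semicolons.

S -> b | c S'; R -> U c | c R'; U -> d d | c U'; S' -> ε | b | S R; R' -> R | c c; U' -> d | R | S S

S has alternatives sharing prefix 'c': factor to S → c S' with S' → ε | b | S R.
R has alternatives sharing prefix 'c': factor to R → c R' with R' → R | c c.
U has alternatives sharing prefix 'c': factor to U → c U' with U' → d | R | S S.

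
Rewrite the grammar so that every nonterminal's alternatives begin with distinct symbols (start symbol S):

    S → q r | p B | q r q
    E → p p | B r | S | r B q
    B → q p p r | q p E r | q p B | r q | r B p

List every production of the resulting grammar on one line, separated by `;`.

S has alternatives sharing prefix 'q r': factor to S → q r S' with S' → ε | q.
B has alternatives sharing prefix 'q p': factor to B → q p B' with B' → p r | E r | B.
B has alternatives sharing prefix 'r': factor to B → r B'' with B'' → q | B p.

S → p B | q r S'; E → p p | B r | S | r B q; B → q p B' | r B''; S' → eps | q; B' → p r | E r | B; B'' → q | B p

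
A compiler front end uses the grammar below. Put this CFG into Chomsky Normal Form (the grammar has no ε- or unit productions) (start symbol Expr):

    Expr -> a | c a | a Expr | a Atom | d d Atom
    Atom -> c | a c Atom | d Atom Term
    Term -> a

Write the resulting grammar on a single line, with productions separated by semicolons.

Expr -> a | X1 X2 | X2 Expr | X2 Atom | X3 Y1; Atom -> c | X2 Y2 | X3 Y3; Term -> a; X1 -> c; X2 -> a; X3 -> d; Y1 -> X3 Atom; Y2 -> X1 Atom; Y3 -> Atom Term

Introduce a nonterminal for each terminal appearing in a rule of length ≥ 2: X1 → c, X2 → a, X3 → d.
Binarize each right-hand side of length ≥ 3 by chaining fresh nonterminals (Y1, Y2, …): affected rules were Expr → X3 X3 Atom; Atom → X2 X1 Atom; Atom → X3 Atom Term.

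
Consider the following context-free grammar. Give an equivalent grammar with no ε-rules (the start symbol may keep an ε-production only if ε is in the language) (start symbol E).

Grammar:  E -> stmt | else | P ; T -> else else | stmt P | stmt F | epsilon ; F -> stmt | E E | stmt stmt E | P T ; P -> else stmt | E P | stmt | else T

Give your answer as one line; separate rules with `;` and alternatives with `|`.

Nullable nonterminals: {T}.
ε ∉ L(G), so no ε-production is kept.
Expand every rule over subsets of its nullable positions: F → P T gives P T | P. P → else T gives else T | else.

E -> stmt | else | P; T -> else else | stmt P | stmt F; F -> stmt | E E | stmt stmt E | P T | P; P -> else stmt | E P | stmt | else T | else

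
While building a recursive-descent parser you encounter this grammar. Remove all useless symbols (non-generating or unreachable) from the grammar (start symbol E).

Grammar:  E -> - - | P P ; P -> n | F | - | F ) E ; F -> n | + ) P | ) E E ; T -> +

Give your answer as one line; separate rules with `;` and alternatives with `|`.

E -> - - | P P; P -> n | F | - | F ) E; F -> n | + ) P | ) E E

Generating nonterminals: {E, F, P, T}.
Reachable from E after that: {E, F, P}.
Removed useless symbols: {T} and every production mentioning them.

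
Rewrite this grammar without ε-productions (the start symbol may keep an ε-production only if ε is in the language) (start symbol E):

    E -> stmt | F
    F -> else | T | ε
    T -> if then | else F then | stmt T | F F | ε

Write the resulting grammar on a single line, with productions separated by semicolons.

The nullable symbols are {E, F, T}.
ε ∈ L(G) since E is nullable, so keep E → ε.
For each production, add variants omitting each subset of nullable occurrences: T → else F then gives else F then | else then. T → stmt T gives stmt T | stmt. T → F F gives F F | F.

E -> stmt | F | ε; F -> else | T; T -> if then | else F then | else then | stmt T | stmt | F F | F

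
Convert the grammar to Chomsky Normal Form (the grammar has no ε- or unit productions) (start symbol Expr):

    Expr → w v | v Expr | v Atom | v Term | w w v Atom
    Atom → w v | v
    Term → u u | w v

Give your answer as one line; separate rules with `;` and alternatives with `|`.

Introduce a nonterminal for each terminal appearing in a rule of length ≥ 2: X1 → w, X2 → v, X3 → u.
Binarize each right-hand side of length ≥ 3 by chaining fresh nonterminals (Y1, Y2, …): affected rules were Expr → X1 X1 X2 Atom.

Expr → X1 X2 | X2 Expr | X2 Atom | X2 Term | X1 Y1; Atom → X1 X2 | v; Term → X3 X3 | X1 X2; X1 → w; X2 → v; X3 → u; Y1 → X1 Y2; Y2 → X2 Atom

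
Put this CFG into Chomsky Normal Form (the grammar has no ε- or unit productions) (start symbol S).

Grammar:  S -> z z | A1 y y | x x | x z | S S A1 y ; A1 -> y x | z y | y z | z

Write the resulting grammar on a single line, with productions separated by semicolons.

S -> X1 X1 | A1 Y1 | X3 X3 | X3 X1 | S Y2; A1 -> X2 X3 | X1 X2 | X2 X1 | z; X1 -> z; X2 -> y; X3 -> x; Y1 -> X2 X2; Y2 -> S Y3; Y3 -> A1 X2

Introduce a nonterminal for each terminal appearing in a rule of length ≥ 2: X1 → z, X2 → y, X3 → x.
Binarize each right-hand side of length ≥ 3 by chaining fresh nonterminals (Y1, Y2, …): affected rules were S → A1 X2 X2; S → S S A1 X2.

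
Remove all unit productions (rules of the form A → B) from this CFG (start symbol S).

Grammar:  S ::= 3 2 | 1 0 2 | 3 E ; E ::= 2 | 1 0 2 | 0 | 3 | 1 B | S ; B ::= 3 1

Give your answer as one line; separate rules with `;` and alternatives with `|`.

S ::= 3 2 | 1 0 2 | 3 E; E ::= 2 | 1 0 2 | 0 | 3 | 1 B | 3 2 | 3 E; B ::= 3 1

Unit pairs: E ⇒* {S}.
For every A with A ⇒* B via unit rules, add B's non-unit alternatives to A; then delete every rule of the form X → Y.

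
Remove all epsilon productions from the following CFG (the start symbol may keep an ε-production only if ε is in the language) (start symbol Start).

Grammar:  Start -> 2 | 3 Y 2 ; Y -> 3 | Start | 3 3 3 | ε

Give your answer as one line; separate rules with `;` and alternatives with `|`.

Start -> 2 | 3 Y 2 | 3 2; Y -> 3 | Start | 3 3 3

Nullable set = {Y}.
ε ∉ L(G), so no ε-production is kept.
For each production, add variants omitting each subset of nullable occurrences: Start → 3 Y 2 gives 3 Y 2 | 3 2.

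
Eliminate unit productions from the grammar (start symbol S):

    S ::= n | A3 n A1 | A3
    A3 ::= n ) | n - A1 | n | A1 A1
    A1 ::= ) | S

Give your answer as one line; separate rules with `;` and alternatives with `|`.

S ::= n | A3 n A1 | n ) | n - A1 | A1 A1; A3 ::= n ) | n - A1 | n | A1 A1; A1 ::= ) | n | A3 n A1 | n ) | n - A1 | A1 A1

Unit pairs: A1 ⇒* {A3, S}; S ⇒* {A3}.
Replace each nonterminal's rules with the union of the non-unit rules of every nonterminal it unit-derives.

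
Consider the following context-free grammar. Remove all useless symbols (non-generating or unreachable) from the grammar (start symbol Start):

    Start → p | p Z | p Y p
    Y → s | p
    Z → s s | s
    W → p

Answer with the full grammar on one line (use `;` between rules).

Generating nonterminals: {Start, W, Y, Z}.
Reachable from Start after that: {Start, Y, Z}.
Removed useless symbols: {W} and every production mentioning them.

Start → p | p Z | p Y p; Y → s | p; Z → s s | s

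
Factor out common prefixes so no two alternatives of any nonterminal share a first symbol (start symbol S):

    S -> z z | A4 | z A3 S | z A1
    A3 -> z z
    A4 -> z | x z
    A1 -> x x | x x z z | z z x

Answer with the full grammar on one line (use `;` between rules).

S -> A4 | z S'; A3 -> z z; A4 -> z | x z; A1 -> z z x | x x A1'; S' -> z | A3 S | A1; A1' -> ε | z z

S has alternatives sharing prefix 'z': factor to S → z S' with S' → z | A3 S | A1.
A1 has alternatives sharing prefix 'x x': factor to A1 → x x A1' with A1' → ε | z z.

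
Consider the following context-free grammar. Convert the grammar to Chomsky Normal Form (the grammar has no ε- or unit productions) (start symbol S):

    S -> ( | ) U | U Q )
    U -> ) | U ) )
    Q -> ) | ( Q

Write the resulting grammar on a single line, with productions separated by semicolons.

S -> ( | X1 U | U Y1; U -> ) | U Y2; Q -> ) | X2 Q; X1 -> ); X2 -> (; Y1 -> Q X1; Y2 -> X1 X1

Introduce a nonterminal for each terminal appearing in a rule of length ≥ 2: X1 → ), X2 → (.
Binarize each right-hand side of length ≥ 3 by chaining fresh nonterminals (Y1, Y2, …): affected rules were S → U Q X1; U → U X1 X1.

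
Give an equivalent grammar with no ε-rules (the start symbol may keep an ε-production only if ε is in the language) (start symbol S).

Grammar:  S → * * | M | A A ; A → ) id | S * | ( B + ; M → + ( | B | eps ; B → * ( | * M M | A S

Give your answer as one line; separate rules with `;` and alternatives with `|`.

S → * * | M | A A | ε; A → ) id | S * | * | ( B +; M → + ( | B; B → * ( | * M M | * M | * | A S | A

Nullable set = {M, S}.
ε ∈ L(G) since S is nullable, so keep S → ε.
Expand every rule over subsets of its nullable positions: A → S * gives S * | *. B → * M M gives * M M | * M | *. B → A S gives A S | A.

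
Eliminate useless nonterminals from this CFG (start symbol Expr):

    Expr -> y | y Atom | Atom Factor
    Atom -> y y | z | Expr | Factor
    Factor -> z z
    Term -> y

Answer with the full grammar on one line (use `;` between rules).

Generating nonterminals: {Atom, Expr, Factor, Term}.
Reachable from Expr after that: {Atom, Expr, Factor}.
Removed useless symbols: {Term} and every production mentioning them.

Expr -> y | y Atom | Atom Factor; Atom -> y y | z | Expr | Factor; Factor -> z z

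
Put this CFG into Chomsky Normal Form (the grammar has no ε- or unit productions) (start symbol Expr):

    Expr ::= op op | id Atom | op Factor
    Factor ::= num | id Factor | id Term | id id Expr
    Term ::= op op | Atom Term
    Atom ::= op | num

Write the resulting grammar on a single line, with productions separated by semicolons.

Introduce a nonterminal for each terminal appearing in a rule of length ≥ 2: X1 → op, X2 → id.
Binarize each right-hand side of length ≥ 3 by chaining fresh nonterminals (Y1, Y2, …): affected rules were Factor → X2 X2 Expr.

Expr ::= X1 X1 | X2 Atom | X1 Factor; Factor ::= num | X2 Factor | X2 Term | X2 Y1; Term ::= X1 X1 | Atom Term; Atom ::= op | num; X1 ::= op; X2 ::= id; Y1 ::= X2 Expr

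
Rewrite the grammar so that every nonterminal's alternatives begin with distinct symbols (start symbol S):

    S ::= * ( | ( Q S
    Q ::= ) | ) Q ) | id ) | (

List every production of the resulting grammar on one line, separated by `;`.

S ::= * ( | ( Q S; Q ::= id ) | ( | ) Q'; Q' ::= ε | Q )

Q has alternatives sharing prefix ')': factor to Q → ) Q' with Q' → ε | Q ).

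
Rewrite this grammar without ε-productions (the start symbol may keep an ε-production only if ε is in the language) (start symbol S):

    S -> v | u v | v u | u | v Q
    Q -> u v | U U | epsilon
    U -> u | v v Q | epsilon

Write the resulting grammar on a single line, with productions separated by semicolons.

S -> v | u v | v u | u | v Q; Q -> u v | U U | U; U -> u | v v Q | v v

Nullable nonterminals: {Q, U}.
ε ∉ L(G), so no ε-production is kept.
Add the nullable-subset variants: Q → U U gives U U | U. U → v v Q gives v v Q | v v.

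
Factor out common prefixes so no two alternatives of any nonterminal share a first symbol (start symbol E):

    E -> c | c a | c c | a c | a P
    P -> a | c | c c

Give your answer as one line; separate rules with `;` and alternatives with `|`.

E -> c E' | a E''; P -> a | c P'; E' -> ε | a | c; E'' -> c | P; P' -> ε | c

E has alternatives sharing prefix 'c': factor to E → c E' with E' → ε | a | c.
E has alternatives sharing prefix 'a': factor to E → a E'' with E'' → c | P.
P has alternatives sharing prefix 'c': factor to P → c P' with P' → ε | c.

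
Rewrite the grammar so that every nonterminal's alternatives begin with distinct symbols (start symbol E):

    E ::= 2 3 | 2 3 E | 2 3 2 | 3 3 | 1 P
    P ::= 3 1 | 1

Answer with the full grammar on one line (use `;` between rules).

E ::= 3 3 | 1 P | 2 3 E'; P ::= 3 1 | 1; E' ::= ε | E | 2

E has alternatives sharing prefix '2 3': factor to E → 2 3 E' with E' → ε | E | 2.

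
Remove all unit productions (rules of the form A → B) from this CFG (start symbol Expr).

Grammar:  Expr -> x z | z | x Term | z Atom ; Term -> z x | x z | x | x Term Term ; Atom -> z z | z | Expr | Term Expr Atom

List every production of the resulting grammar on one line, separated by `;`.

Expr -> x z | z | x Term | z Atom; Term -> z x | x z | x | x Term Term; Atom -> z z | z | Term Expr Atom | x z | x Term | z Atom

Unit pairs: Atom ⇒* {Expr}.
For each unit pair (A, B), copy every non-unit production of B to A, then drop all unit productions.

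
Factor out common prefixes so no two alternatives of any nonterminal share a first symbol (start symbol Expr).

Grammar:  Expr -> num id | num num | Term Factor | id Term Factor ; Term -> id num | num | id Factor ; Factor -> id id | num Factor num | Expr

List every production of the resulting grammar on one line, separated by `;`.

Expr -> Term Factor | id Term Factor | num Expr1; Term -> num | id Term1; Factor -> id id | num Factor num | Expr; Expr1 -> id | num; Term1 -> num | Factor

Expr has alternatives sharing prefix 'num': factor to Expr → num Expr1 with Expr1 → id | num.
Term has alternatives sharing prefix 'id': factor to Term → id Term1 with Term1 → num | Factor.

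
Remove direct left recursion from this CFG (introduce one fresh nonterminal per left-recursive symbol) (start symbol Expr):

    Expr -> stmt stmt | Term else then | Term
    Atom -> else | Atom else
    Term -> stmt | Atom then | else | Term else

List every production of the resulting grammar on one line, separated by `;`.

Expr -> stmt stmt | Term else then | Term; Atom -> else Atom1; Term -> stmt Term1 | Atom then Term1 | else Term1; Atom1 -> else Atom1 | ε; Term1 -> else Term1 | ε

Directly left-recursive nonterminals: Atom, Term.
For Atom: α = {else}, β = {else}. Rewrite as Atom → β Atom1 and Atom1 → α Atom1 | ε.
For Term: α = {else}, β = {stmt, Atom then, else}. Rewrite as Term → β Term1 and Term1 → α Term1 | ε.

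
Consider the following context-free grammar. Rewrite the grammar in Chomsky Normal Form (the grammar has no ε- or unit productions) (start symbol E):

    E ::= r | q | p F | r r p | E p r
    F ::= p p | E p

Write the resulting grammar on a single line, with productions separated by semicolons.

Introduce a nonterminal for each terminal appearing in a rule of length ≥ 2: X1 → p, X2 → r.
Binarize each right-hand side of length ≥ 3 by chaining fresh nonterminals (Y1, Y2, …): affected rules were E → X2 X2 X1; E → E X1 X2.

E ::= r | q | X1 F | X2 Y1 | E Y2; F ::= X1 X1 | E X1; X1 ::= p; X2 ::= r; Y1 ::= X2 X1; Y2 ::= X1 X2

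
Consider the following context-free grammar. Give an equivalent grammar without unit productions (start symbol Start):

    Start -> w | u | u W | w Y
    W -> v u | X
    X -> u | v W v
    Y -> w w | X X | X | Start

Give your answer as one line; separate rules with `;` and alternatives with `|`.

Unit pairs: W ⇒* {X}; Y ⇒* {Start, X}.
For every A with A ⇒* B via unit rules, add B's non-unit alternatives to A; then delete every rule of the form X → Y.

Start -> w | u | u W | w Y; W -> u | v W v | v u; X -> u | v W v; Y -> w | u | u W | w Y | v W v | w w | X X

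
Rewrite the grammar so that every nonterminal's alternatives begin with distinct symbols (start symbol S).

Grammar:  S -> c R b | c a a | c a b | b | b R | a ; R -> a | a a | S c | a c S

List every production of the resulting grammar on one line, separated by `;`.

S -> a | c S' | b S''; R -> S c | a R'; S' -> R b | a S'''; S'' -> ε | R; R' -> ε | a | c S; S''' -> a | b

S has alternatives sharing prefix 'c': factor to S → c S' with S' → R b | a a | a b.
S has alternatives sharing prefix 'b': factor to S → b S'' with S'' → ε | R.
R has alternatives sharing prefix 'a': factor to R → a R' with R' → ε | a | c S.
S' has alternatives sharing prefix 'a': factor to S' → a S''' with S''' → a | b.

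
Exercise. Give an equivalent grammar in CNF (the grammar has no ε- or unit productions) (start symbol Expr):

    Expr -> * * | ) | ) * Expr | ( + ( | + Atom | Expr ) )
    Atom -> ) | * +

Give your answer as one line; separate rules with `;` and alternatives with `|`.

Expr -> X1 X1 | ) | X2 Y1 | X3 Y2 | X4 Atom | Expr Y3; Atom -> ) | X1 X4; X1 -> *; X2 -> ); X3 -> (; X4 -> +; Y1 -> X1 Expr; Y2 -> X4 X3; Y3 -> X2 X2

Introduce a nonterminal for each terminal appearing in a rule of length ≥ 2: X1 → *, X2 → ), X3 → (, X4 → +.
Binarize each right-hand side of length ≥ 3 by chaining fresh nonterminals (Y1, Y2, …): affected rules were Expr → X2 X1 Expr; Expr → X3 X4 X3; Expr → Expr X2 X2.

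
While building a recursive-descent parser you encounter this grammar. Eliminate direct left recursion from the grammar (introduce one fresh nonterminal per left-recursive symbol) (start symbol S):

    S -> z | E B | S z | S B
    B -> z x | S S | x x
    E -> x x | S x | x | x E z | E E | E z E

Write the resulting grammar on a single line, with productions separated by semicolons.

S -> z S' | E B S'; B -> z x | S S | x x; E -> x x E' | S x E' | x E' | x E z E'; S' -> z S' | B S' | ε; E' -> E E' | z E E' | ε

Left recursion appears on S, E.
For S: α = {z, B}, β = {z, E B}. Rewrite as S → β S' and S' → α S' | ε.
For E: α = {E, z E}, β = {x x, S x, x, x E z}. Rewrite as E → β E' and E' → α E' | ε.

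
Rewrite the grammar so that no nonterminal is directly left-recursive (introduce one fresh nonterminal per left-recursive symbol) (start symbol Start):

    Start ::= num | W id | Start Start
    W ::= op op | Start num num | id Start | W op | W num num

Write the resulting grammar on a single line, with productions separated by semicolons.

Start, W are directly left-recursive.
For Start: α = {Start}, β = {num, W id}. Rewrite as Start → β Start1 and Start1 → α Start1 | ε.
For W: α = {op, num num}, β = {op op, Start num num, id Start}. Rewrite as W → β W1 and W1 → α W1 | ε.

Start ::= num Start1 | W id Start1; W ::= op op W1 | Start num num W1 | id Start W1; Start1 ::= Start Start1 | ε; W1 ::= op W1 | num num W1 | ε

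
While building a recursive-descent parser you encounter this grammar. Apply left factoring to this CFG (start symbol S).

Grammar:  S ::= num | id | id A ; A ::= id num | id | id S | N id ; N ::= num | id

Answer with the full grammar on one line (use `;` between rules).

S has alternatives sharing prefix 'id': factor to S → id S' with S' → ε | A.
A has alternatives sharing prefix 'id': factor to A → id A' with A' → num | ε | S.

S ::= num | id S'; A ::= N id | id A'; N ::= num | id; S' ::= ε | A; A' ::= num | ε | S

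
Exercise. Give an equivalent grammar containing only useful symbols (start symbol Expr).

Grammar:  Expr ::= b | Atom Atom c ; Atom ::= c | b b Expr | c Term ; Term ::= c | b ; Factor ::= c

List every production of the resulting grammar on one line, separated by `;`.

Expr ::= b | Atom Atom c; Atom ::= c | b b Expr | c Term; Term ::= c | b

Generating nonterminals: {Atom, Expr, Factor, Term}.
Reachable from Expr after that: {Atom, Expr, Term}.
Removed useless symbols: {Factor} and every production mentioning them.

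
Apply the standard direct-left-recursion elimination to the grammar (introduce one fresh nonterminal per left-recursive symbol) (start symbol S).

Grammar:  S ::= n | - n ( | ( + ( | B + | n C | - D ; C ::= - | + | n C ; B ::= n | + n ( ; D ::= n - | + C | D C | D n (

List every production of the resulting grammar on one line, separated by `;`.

Directly left-recursive nonterminal: D.
For D: α = {C, n (}, β = {n -, + C}. Rewrite as D → β D' and D' → α D' | ε.

S ::= n | - n ( | ( + ( | B + | n C | - D; C ::= - | + | n C; B ::= n | + n (; D ::= n - D' | + C D'; D' ::= C D' | n ( D' | ε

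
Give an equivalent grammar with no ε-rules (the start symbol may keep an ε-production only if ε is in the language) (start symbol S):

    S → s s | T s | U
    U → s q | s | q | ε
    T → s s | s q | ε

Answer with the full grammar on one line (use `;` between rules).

Nullable nonterminals: {S, T, U}.
ε ∈ L(G) since S is nullable, so keep S → ε.
Expand every rule over subsets of its nullable positions: S → T s gives T s | s.

S → s s | T s | s | U | ε; U → s q | s | q; T → s s | s q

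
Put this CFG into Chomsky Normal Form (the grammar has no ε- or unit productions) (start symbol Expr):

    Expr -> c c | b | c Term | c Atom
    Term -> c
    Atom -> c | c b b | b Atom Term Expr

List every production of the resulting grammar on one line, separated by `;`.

Expr -> X1 X1 | b | X1 Term | X1 Atom; Term -> c; Atom -> c | X1 Y1 | X2 Y2; X1 -> c; X2 -> b; Y1 -> X2 X2; Y2 -> Atom Y3; Y3 -> Term Expr

Introduce a nonterminal for each terminal appearing in a rule of length ≥ 2: X1 → c, X2 → b.
Binarize each right-hand side of length ≥ 3 by chaining fresh nonterminals (Y1, Y2, …): affected rules were Atom → X1 X2 X2; Atom → X2 Atom Term Expr.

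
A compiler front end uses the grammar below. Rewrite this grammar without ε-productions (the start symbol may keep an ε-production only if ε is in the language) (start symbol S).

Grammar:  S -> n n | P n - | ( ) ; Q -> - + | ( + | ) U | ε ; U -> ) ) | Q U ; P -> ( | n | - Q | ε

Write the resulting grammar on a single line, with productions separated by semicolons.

Nullable nonterminals: {P, Q}.
ε ∉ L(G), so no ε-production is kept.
Add the nullable-subset variants: S → P n - gives P n - | n -. P → - Q gives - Q | -.

S -> n n | P n - | n - | ( ); Q -> - + | ( + | ) U; U -> ) ) | Q U; P -> ( | n | - Q | -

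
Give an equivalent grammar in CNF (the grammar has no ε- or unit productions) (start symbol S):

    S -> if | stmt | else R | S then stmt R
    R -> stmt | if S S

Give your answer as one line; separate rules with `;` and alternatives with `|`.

S -> if | stmt | X1 R | S Y1; R -> stmt | X4 Y3; X1 -> else; X2 -> then; X3 -> stmt; X4 -> if; Y1 -> X2 Y2; Y2 -> X3 R; Y3 -> S S

Introduce a nonterminal for each terminal appearing in a rule of length ≥ 2: X1 → else, X2 → then, X3 → stmt, X4 → if.
Binarize each right-hand side of length ≥ 3 by chaining fresh nonterminals (Y1, Y2, …): affected rules were S → S X2 X3 R; R → X4 S S.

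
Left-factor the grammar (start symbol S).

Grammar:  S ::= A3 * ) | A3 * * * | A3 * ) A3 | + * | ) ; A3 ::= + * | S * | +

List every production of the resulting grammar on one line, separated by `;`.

S has alternatives sharing prefix 'A3 *': factor to S → A3 * S' with S' → ) | * * | ) A3.
A3 has alternatives sharing prefix '+': factor to A3 → + A3' with A3' → * | ε.
S' has alternatives sharing prefix ')': factor to S' → ) S'' with S'' → ε | A3.

S ::= + * | ) | A3 * S'; A3 ::= S * | + A3'; S' ::= * * | ) S''; A3' ::= * | ε; S'' ::= ε | A3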